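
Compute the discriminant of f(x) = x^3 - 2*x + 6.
Δ = -940

For a depressed cubic x^3 + p x + q the discriminant is Δ = -4 p^3 - 27 q^2 = -4*(-2)^3 - 27*(6)^2 = 32 - 972 = -940.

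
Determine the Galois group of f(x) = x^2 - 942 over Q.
Gal(K/Q) = Z/2Z (cyclic of order 2)

x^2 - 942 is irreducible over Q since 942 is not a rational square. The splitting field Q(sqrt(942)) has degree 2 over Q, and its unique nontrivial automorphism is sqrt(942) ↦ -sqrt(942). Hence Gal(Q(sqrt(942))/Q) = Z/2Z.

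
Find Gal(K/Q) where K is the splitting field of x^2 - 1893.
Gal(K/Q) = Z/2Z (cyclic of order 2)

x^2 - 1893 is irreducible over Q since 1893 is not a rational square. The splitting field Q(sqrt(1893)) has degree 2 over Q, and its unique nontrivial automorphism is sqrt(1893) ↦ -sqrt(1893). Hence Gal(Q(sqrt(1893))/Q) = Z/2Z.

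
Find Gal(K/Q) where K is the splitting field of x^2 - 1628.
Gal(K/Q) = Z/2Z (cyclic of order 2)

x^2 - 1628 is irreducible over Q since 1628 is not a rational square. The splitting field Q(sqrt(1628)) has degree 2 over Q, and its unique nontrivial automorphism is sqrt(1628) ↦ -sqrt(1628). Hence Gal(Q(sqrt(1628))/Q) = Z/2Z.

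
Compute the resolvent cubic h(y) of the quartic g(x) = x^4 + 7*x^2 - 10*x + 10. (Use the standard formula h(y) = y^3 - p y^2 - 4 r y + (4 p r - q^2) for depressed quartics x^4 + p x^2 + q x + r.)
h(y) = y^3 - 7*y^2 - 40*y + 180

Identify coefficients: p = 7, q = -10, r = 10.
Plug into h(y) = y^3 - p y^2 - 4 r y + (4 p r - q^2):
  h(y) = y^3 - (7) y^2 - 4*(10) y + (4*(7)*(10) - (-10)^2)
       = y^3 + (-7) y^2 + (-40) y + (180).
Simplifying: h(y) = y^3 - 7*y^2 - 40*y + 180.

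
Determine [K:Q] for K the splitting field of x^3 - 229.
[K:Q] = 6

x^3 - 229 has one real root r = 229^(1/3) and two complex roots r*zeta_3, r*zeta_3^2 where zeta_3 = e^(2*pi*i/3). The splitting field is Q(r, zeta_3). [Q(r):Q] = 3 and [Q(zeta_3):Q] = 2 with gcd = 1, so [Q(r, zeta_3):Q] = 3 * 2 = 6.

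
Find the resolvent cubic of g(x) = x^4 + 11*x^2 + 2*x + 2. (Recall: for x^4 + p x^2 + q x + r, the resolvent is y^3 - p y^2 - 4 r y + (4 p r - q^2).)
h(y) = y^3 - 11*y^2 - 8*y + 84

Identify coefficients: p = 11, q = 2, r = 2.
Plug into h(y) = y^3 - p y^2 - 4 r y + (4 p r - q^2):
  h(y) = y^3 - (11) y^2 - 4*(2) y + (4*(11)*(2) - (2)^2)
       = y^3 + (-11) y^2 + (-8) y + (84).
Simplifying: h(y) = y^3 - 11*y^2 - 8*y + 84.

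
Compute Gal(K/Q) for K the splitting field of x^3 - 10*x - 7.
Gal(K/Q) = S_3 (symmetric group of order 6)

Compute the discriminant of x^3 + (0)*x^2 + (-10)*x + (-7): Δ = 2677. Since Δ is not a rational square, the Galois group is not contained in A_3; it must be the full S_3 (irreducibility of the cubic rules out anything smaller).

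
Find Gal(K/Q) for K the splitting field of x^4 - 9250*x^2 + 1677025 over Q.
Gal(K/Q) = Z/2Z (cyclic of order 2)

f factors as (x^2 - 185)(x^2 - 9065), so the splitting field is K = Q(sqrt(185), sqrt(9065)). The squarefree part of 185 is 185 and the squarefree part of 9065 is also 185, so sqrt(185) and sqrt(9065) are both rational multiples of sqrt(185). Hence Q(sqrt(185)) = Q(sqrt(9065)) = Q(sqrt(185)), and the splitting field collapses to a single degree-2 extension with Galois group Z/2Z.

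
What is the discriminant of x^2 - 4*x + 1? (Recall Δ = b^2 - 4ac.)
Δ = 12

For a quadratic a x^2 + b x + c the discriminant is Δ = b^2 - 4ac = (-4)^2 - 4*(1)*(1) = 16 - (4) = 12.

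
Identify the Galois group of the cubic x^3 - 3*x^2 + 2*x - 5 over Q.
Gal(K/Q) = S_3 (symmetric group of order 6)

Compute the discriminant of x^3 + (-3)*x^2 + (2)*x + (-5): Δ = -671. Since Δ is not a rational square, the Galois group is not contained in A_3; it must be the full S_3 (irreducibility of the cubic rules out anything smaller).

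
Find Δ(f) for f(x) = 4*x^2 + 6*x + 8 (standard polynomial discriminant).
Δ = -92

For a quadratic a x^2 + b x + c the discriminant is Δ = b^2 - 4ac = (6)^2 - 4*(4)*(8) = 36 - (128) = -92.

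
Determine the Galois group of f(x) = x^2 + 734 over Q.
Gal(K/Q) = Z/2Z (cyclic of order 2)

x^2 + 734 is irreducible over Q since -734 is not a rational square. The splitting field Q(sqrt(-734)) has degree 2 over Q, and its unique nontrivial automorphism is sqrt(-734) ↦ -sqrt(-734). Hence Gal(Q(sqrt(-734))/Q) = Z/2Z.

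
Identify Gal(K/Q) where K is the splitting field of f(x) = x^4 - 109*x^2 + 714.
Gal(K/Q) = V_4 (Klein four-group, Z/2Z × Z/2Z)

f factors as (x^2 - 7)(x^2 - 102), so the splitting field is K = Q(sqrt(7), sqrt(102)). The elements 7, 102, 714 are all non-squares in Q, so sqrt(7) and sqrt(102) generate independent quadratic extensions. Thus [K:Q] = 4 and Gal(K/Q) is generated by the two order-2 automorphisms sqrt(7) ↦ -sqrt(7) and sqrt(102) ↦ -sqrt(102), giving V_4.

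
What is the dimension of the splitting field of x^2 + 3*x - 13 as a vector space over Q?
[K:Q] = 2

The discriminant of x^2 + (3)*x + (-13) is b^2 - 4c = 9 - (-52) = 61. Since 61 is not a perfect square in Q, the polynomial is irreducible over Q. Its two roots generate a degree-2 extension, so [K:Q] = 2.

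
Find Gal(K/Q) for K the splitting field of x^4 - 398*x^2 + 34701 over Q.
Gal(K/Q) = V_4 (Klein four-group, Z/2Z × Z/2Z)

f factors as (x^2 - 129)(x^2 - 269), so the splitting field is K = Q(sqrt(129), sqrt(269)). The elements 129, 269, 34701 are all non-squares in Q, so sqrt(129) and sqrt(269) generate independent quadratic extensions. Thus [K:Q] = 4 and Gal(K/Q) is generated by the two order-2 automorphisms sqrt(129) ↦ -sqrt(129) and sqrt(269) ↦ -sqrt(269), giving V_4.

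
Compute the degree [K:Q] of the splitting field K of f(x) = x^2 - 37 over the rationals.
[K:Q] = 2

The polynomial x^2 - 37 is irreducible over Q since 37 is not a perfect square. Its splitting field is Q(sqrt(37)), which has degree 2 over Q.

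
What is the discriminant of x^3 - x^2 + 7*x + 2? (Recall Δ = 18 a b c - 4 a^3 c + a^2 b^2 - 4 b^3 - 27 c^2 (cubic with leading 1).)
Δ = -1675

For x^3 + a x^2 + b x + c the discriminant is Δ = 18 a b c - 4 a^3 c + a^2 b^2 - 4 b^3 - 27 c^2.
Plug a = -1, b = 7, c = 2:
  18*(-1)*(7)*(2) - 4*(-1)^3*(2) + (-1)^2*(7)^2 - 4*(7)^3 - 27*(2)^2
  = -252 + (8) + 49 + (-1372) + (-108)
  = -1675.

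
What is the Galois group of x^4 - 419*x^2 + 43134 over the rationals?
Gal(K/Q) = V_4 (Klein four-group, Z/2Z × Z/2Z)

f factors as (x^2 - 237)(x^2 - 182), so the splitting field is K = Q(sqrt(237), sqrt(182)). The elements 237, 182, 43134 are all non-squares in Q, so sqrt(237) and sqrt(182) generate independent quadratic extensions. Thus [K:Q] = 4 and Gal(K/Q) is generated by the two order-2 automorphisms sqrt(237) ↦ -sqrt(237) and sqrt(182) ↦ -sqrt(182), giving V_4.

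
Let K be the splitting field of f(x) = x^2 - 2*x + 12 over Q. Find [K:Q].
[K:Q] = 2

The discriminant of x^2 + (-2)*x + (12) is b^2 - 4c = 4 - (48) = -44. Since -44 is not a perfect square in Q, the polynomial is irreducible over Q. Its two roots generate a degree-2 extension, so [K:Q] = 2.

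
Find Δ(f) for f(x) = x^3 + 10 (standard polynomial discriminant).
Δ = -2700

For a depressed cubic x^3 + p x + q the discriminant is Δ = -4 p^3 - 27 q^2 = -4*(0)^3 - 27*(10)^2 = 0 - 2700 = -2700.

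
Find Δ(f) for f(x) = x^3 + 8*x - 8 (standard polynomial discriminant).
Δ = -3776

For a depressed cubic x^3 + p x + q the discriminant is Δ = -4 p^3 - 27 q^2 = -4*(8)^3 - 27*(-8)^2 = -2048 - 1728 = -3776.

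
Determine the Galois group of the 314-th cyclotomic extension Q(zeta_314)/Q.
|Gal(Q(zeta_314)/Q)| = phi(314) = 156; group ≅ (Z/314Z)^* ≅ Z/156Z

The n-th cyclotomic polynomial Φ_314(x) is the minimal polynomial of zeta_314 over Q and has degree phi(314) = 156. So Q(zeta_314) is a degree-156 Galois extension with Galois group (Z/314Z)^*. By CRT, (Z/314Z)^* ≅ (Z/2Z)^* × (Z/157Z)^*. Each prime-power unit group is (Z/2Z)^* ≅ trivial group (order 1); (Z/157Z)^* ≅ Z/156Z. Hence Gal(Q(zeta_314)/Q) ≅ Z/156Z.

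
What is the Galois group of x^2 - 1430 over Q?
Gal(K/Q) = Z/2Z (cyclic of order 2)

x^2 - 1430 is irreducible over Q since 1430 is not a rational square. The splitting field Q(sqrt(1430)) has degree 2 over Q, and its unique nontrivial automorphism is sqrt(1430) ↦ -sqrt(1430). Hence Gal(Q(sqrt(1430))/Q) = Z/2Z.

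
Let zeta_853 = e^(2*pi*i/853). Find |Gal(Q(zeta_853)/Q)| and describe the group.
|Gal(Q(zeta_853)/Q)| = phi(853) = 852; group ≅ (Z/853Z)^* ≅ Z/852Z

The n-th cyclotomic polynomial Φ_853(x) is the minimal polynomial of zeta_853 over Q and has degree phi(853) = 852. So Q(zeta_853) is a degree-852 Galois extension with Galois group (Z/853Z)^*. (Z/853Z)^* is cyclic since 853 is an odd prime power (or 4). Hence Gal(Q(zeta_853)/Q) ≅ Z/852Z.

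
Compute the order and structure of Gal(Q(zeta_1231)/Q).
|Gal(Q(zeta_1231)/Q)| = phi(1231) = 1230; group ≅ (Z/1231Z)^* ≅ Z/1230Z

The n-th cyclotomic polynomial Φ_1231(x) is the minimal polynomial of zeta_1231 over Q and has degree phi(1231) = 1230. So Q(zeta_1231) is a degree-1230 Galois extension with Galois group (Z/1231Z)^*. (Z/1231Z)^* is cyclic since 1231 is an odd prime power (or 4). Hence Gal(Q(zeta_1231)/Q) ≅ Z/1230Z.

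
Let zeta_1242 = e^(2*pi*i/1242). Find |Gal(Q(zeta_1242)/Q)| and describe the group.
|Gal(Q(zeta_1242)/Q)| = phi(1242) = 396; group ≅ (Z/1242Z)^* ≅ Z/18Z × Z/22Z

The n-th cyclotomic polynomial Φ_1242(x) is the minimal polynomial of zeta_1242 over Q and has degree phi(1242) = 396. So Q(zeta_1242) is a degree-396 Galois extension with Galois group (Z/1242Z)^*. By CRT, (Z/1242Z)^* ≅ (Z/2Z)^* × (Z/27Z)^* × (Z/23Z)^*. Each prime-power unit group is (Z/2Z)^* ≅ trivial group (order 1); (Z/27Z)^* ≅ Z/18Z; (Z/23Z)^* ≅ Z/22Z. Hence Gal(Q(zeta_1242)/Q) ≅ Z/18Z × Z/22Z.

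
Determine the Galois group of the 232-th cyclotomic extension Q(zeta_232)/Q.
|Gal(Q(zeta_232)/Q)| = phi(232) = 112; group ≅ (Z/232Z)^* ≅ Z/2Z × Z/2Z × Z/28Z

The n-th cyclotomic polynomial Φ_232(x) is the minimal polynomial of zeta_232 over Q and has degree phi(232) = 112. So Q(zeta_232) is a degree-112 Galois extension with Galois group (Z/232Z)^*. By CRT, (Z/232Z)^* ≅ (Z/8Z)^* × (Z/29Z)^*. Each prime-power unit group is (Z/8Z)^* ≅ Z/2Z × Z/2Z; (Z/29Z)^* ≅ Z/28Z. Hence Gal(Q(zeta_232)/Q) ≅ Z/2Z × Z/2Z × Z/28Z.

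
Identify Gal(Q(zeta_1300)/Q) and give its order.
|Gal(Q(zeta_1300)/Q)| = phi(1300) = 480; group ≅ (Z/1300Z)^* ≅ Z/2Z × Z/12Z × Z/20Z

The n-th cyclotomic polynomial Φ_1300(x) is the minimal polynomial of zeta_1300 over Q and has degree phi(1300) = 480. So Q(zeta_1300) is a degree-480 Galois extension with Galois group (Z/1300Z)^*. By CRT, (Z/1300Z)^* ≅ (Z/4Z)^* × (Z/25Z)^* × (Z/13Z)^*. Each prime-power unit group is (Z/4Z)^* ≅ Z/2Z; (Z/25Z)^* ≅ Z/20Z; (Z/13Z)^* ≅ Z/12Z. Hence Gal(Q(zeta_1300)/Q) ≅ Z/2Z × Z/12Z × Z/20Z.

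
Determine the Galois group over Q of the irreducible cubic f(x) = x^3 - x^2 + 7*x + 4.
Gal(K/Q) = S_3 (symmetric group of order 6)

Compute the discriminant of x^3 + (-1)*x^2 + (7)*x + (4): Δ = -2243. Since Δ is not a rational square, the Galois group is not contained in A_3; it must be the full S_3 (irreducibility of the cubic rules out anything smaller).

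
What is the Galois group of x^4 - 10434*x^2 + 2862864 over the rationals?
Gal(K/Q) = Z/2Z (cyclic of order 2)

f factors as (x^2 - 282)(x^2 - 10152), so the splitting field is K = Q(sqrt(282), sqrt(10152)). The squarefree part of 282 is 282 and the squarefree part of 10152 is also 282, so sqrt(282) and sqrt(10152) are both rational multiples of sqrt(282). Hence Q(sqrt(282)) = Q(sqrt(10152)) = Q(sqrt(282)), and the splitting field collapses to a single degree-2 extension with Galois group Z/2Z.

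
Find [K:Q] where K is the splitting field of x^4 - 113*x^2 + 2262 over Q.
[K:Q] = 4

f factors as (x^2 - 87)(x^2 - 26); the splitting field is K = Q(sqrt(87), sqrt(26)). Since 87, 26, and 2262 are all non-squares in Q, the three subfields Q(sqrt(87)), Q(sqrt(26)), Q(sqrt(2262)) are distinct degree-2 extensions, so [K:Q] = 4 (Klein four Galois group).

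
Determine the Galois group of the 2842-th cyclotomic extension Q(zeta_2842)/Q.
|Gal(Q(zeta_2842)/Q)| = phi(2842) = 1176; group ≅ (Z/2842Z)^* ≅ Z/28Z × Z/42Z

The n-th cyclotomic polynomial Φ_2842(x) is the minimal polynomial of zeta_2842 over Q and has degree phi(2842) = 1176. So Q(zeta_2842) is a degree-1176 Galois extension with Galois group (Z/2842Z)^*. By CRT, (Z/2842Z)^* ≅ (Z/2Z)^* × (Z/49Z)^* × (Z/29Z)^*. Each prime-power unit group is (Z/2Z)^* ≅ trivial group (order 1); (Z/49Z)^* ≅ Z/42Z; (Z/29Z)^* ≅ Z/28Z. Hence Gal(Q(zeta_2842)/Q) ≅ Z/28Z × Z/42Z.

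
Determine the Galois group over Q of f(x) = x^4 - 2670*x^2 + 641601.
Gal(K/Q) = Z/2Z (cyclic of order 2)

f factors as (x^2 - 267)(x^2 - 2403), so the splitting field is K = Q(sqrt(267), sqrt(2403)). The squarefree part of 267 is 267 and the squarefree part of 2403 is also 267, so sqrt(267) and sqrt(2403) are both rational multiples of sqrt(267). Hence Q(sqrt(267)) = Q(sqrt(2403)) = Q(sqrt(267)), and the splitting field collapses to a single degree-2 extension with Galois group Z/2Z.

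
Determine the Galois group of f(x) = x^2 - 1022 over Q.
Gal(K/Q) = Z/2Z (cyclic of order 2)

x^2 - 1022 is irreducible over Q since 1022 is not a rational square. The splitting field Q(sqrt(1022)) has degree 2 over Q, and its unique nontrivial automorphism is sqrt(1022) ↦ -sqrt(1022). Hence Gal(Q(sqrt(1022))/Q) = Z/2Z.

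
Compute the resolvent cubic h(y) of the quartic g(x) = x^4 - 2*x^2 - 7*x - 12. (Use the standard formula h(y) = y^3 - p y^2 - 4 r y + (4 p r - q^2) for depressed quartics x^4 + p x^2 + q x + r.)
h(y) = y^3 + 2*y^2 + 48*y + 47

Identify coefficients: p = -2, q = -7, r = -12.
Plug into h(y) = y^3 - p y^2 - 4 r y + (4 p r - q^2):
  h(y) = y^3 - (-2) y^2 - 4*(-12) y + (4*(-2)*(-12) - (-7)^2)
       = y^3 + (2) y^2 + (48) y + (47).
Simplifying: h(y) = y^3 + 2*y^2 + 48*y + 47.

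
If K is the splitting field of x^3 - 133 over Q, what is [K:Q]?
[K:Q] = 6

x^3 - 133 has one real root r = 133^(1/3) and two complex roots r*zeta_3, r*zeta_3^2 where zeta_3 = e^(2*pi*i/3). The splitting field is Q(r, zeta_3). [Q(r):Q] = 3 and [Q(zeta_3):Q] = 2 with gcd = 1, so [Q(r, zeta_3):Q] = 3 * 2 = 6.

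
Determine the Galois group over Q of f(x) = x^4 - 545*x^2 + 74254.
Gal(K/Q) = V_4 (Klein four-group, Z/2Z × Z/2Z)

f factors as (x^2 - 274)(x^2 - 271), so the splitting field is K = Q(sqrt(274), sqrt(271)). The elements 274, 271, 74254 are all non-squares in Q, so sqrt(274) and sqrt(271) generate independent quadratic extensions. Thus [K:Q] = 4 and Gal(K/Q) is generated by the two order-2 automorphisms sqrt(274) ↦ -sqrt(274) and sqrt(271) ↦ -sqrt(271), giving V_4.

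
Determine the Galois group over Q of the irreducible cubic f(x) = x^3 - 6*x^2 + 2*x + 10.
Gal(K/Q) = S_3 (symmetric group of order 6)

Compute the discriminant of x^3 + (-6)*x^2 + (2)*x + (10): Δ = 3892. Since Δ is not a rational square, the Galois group is not contained in A_3; it must be the full S_3 (irreducibility of the cubic rules out anything smaller).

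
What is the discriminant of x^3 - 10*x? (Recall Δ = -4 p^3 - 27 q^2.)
Δ = 4000

For a depressed cubic x^3 + p x + q the discriminant is Δ = -4 p^3 - 27 q^2 = -4*(-10)^3 - 27*(0)^2 = 4000 - 0 = 4000.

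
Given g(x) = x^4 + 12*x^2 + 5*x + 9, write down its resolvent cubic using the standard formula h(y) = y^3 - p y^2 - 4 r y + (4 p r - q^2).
h(y) = y^3 - 12*y^2 - 36*y + 407

Identify coefficients: p = 12, q = 5, r = 9.
Plug into h(y) = y^3 - p y^2 - 4 r y + (4 p r - q^2):
  h(y) = y^3 - (12) y^2 - 4*(9) y + (4*(12)*(9) - (5)^2)
       = y^3 + (-12) y^2 + (-36) y + (407).
Simplifying: h(y) = y^3 - 12*y^2 - 36*y + 407.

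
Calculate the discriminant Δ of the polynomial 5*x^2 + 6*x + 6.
Δ = -84

For a quadratic a x^2 + b x + c the discriminant is Δ = b^2 - 4ac = (6)^2 - 4*(5)*(6) = 36 - (120) = -84.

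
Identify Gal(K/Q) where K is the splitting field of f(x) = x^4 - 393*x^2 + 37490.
Gal(K/Q) = V_4 (Klein four-group, Z/2Z × Z/2Z)

f factors as (x^2 - 230)(x^2 - 163), so the splitting field is K = Q(sqrt(230), sqrt(163)). The elements 230, 163, 37490 are all non-squares in Q, so sqrt(230) and sqrt(163) generate independent quadratic extensions. Thus [K:Q] = 4 and Gal(K/Q) is generated by the two order-2 automorphisms sqrt(230) ↦ -sqrt(230) and sqrt(163) ↦ -sqrt(163), giving V_4.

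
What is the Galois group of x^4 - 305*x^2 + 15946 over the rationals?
Gal(K/Q) = V_4 (Klein four-group, Z/2Z × Z/2Z)

f factors as (x^2 - 67)(x^2 - 238), so the splitting field is K = Q(sqrt(67), sqrt(238)). The elements 67, 238, 15946 are all non-squares in Q, so sqrt(67) and sqrt(238) generate independent quadratic extensions. Thus [K:Q] = 4 and Gal(K/Q) is generated by the two order-2 automorphisms sqrt(67) ↦ -sqrt(67) and sqrt(238) ↦ -sqrt(238), giving V_4.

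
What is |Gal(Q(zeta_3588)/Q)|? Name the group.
|Gal(Q(zeta_3588)/Q)| = phi(3588) = 1056; group ≅ (Z/3588Z)^* ≅ Z/2Z × Z/2Z × Z/12Z × Z/22Z

The n-th cyclotomic polynomial Φ_3588(x) is the minimal polynomial of zeta_3588 over Q and has degree phi(3588) = 1056. So Q(zeta_3588) is a degree-1056 Galois extension with Galois group (Z/3588Z)^*. By CRT, (Z/3588Z)^* ≅ (Z/4Z)^* × (Z/3Z)^* × (Z/13Z)^* × (Z/23Z)^*. Each prime-power unit group is (Z/4Z)^* ≅ Z/2Z; (Z/3Z)^* ≅ Z/2Z; (Z/13Z)^* ≅ Z/12Z; (Z/23Z)^* ≅ Z/22Z. Hence Gal(Q(zeta_3588)/Q) ≅ Z/2Z × Z/2Z × Z/12Z × Z/22Z.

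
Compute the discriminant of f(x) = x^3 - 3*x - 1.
Δ = 81

For a depressed cubic x^3 + p x + q the discriminant is Δ = -4 p^3 - 27 q^2 = -4*(-3)^3 - 27*(-1)^2 = 108 - 27 = 81.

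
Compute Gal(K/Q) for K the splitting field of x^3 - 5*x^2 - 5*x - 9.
Gal(K/Q) = S_3 (symmetric group of order 6)

Compute the discriminant of x^3 + (-5)*x^2 + (-5)*x + (-9): Δ = -9612. Since Δ is not a rational square, the Galois group is not contained in A_3; it must be the full S_3 (irreducibility of the cubic rules out anything smaller).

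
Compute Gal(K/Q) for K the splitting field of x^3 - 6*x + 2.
Gal(K/Q) = S_3 (symmetric group of order 6)

Compute the discriminant of x^3 + (0)*x^2 + (-6)*x + (2): Δ = 756. Since Δ is not a rational square, the Galois group is not contained in A_3; it must be the full S_3 (irreducibility of the cubic rules out anything smaller).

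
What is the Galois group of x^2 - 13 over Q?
Gal(K/Q) = Z/2Z (cyclic of order 2)

x^2 - 13 is irreducible over Q since 13 is not a rational square. The splitting field Q(sqrt(13)) has degree 2 over Q, and its unique nontrivial automorphism is sqrt(13) ↦ -sqrt(13). Hence Gal(Q(sqrt(13))/Q) = Z/2Z.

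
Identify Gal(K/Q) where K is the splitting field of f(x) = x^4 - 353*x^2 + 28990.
Gal(K/Q) = V_4 (Klein four-group, Z/2Z × Z/2Z)

f factors as (x^2 - 223)(x^2 - 130), so the splitting field is K = Q(sqrt(223), sqrt(130)). The elements 223, 130, 28990 are all non-squares in Q, so sqrt(223) and sqrt(130) generate independent quadratic extensions. Thus [K:Q] = 4 and Gal(K/Q) is generated by the two order-2 automorphisms sqrt(223) ↦ -sqrt(223) and sqrt(130) ↦ -sqrt(130), giving V_4.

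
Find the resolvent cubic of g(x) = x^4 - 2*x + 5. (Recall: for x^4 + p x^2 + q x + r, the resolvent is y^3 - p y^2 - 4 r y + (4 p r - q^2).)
h(y) = y^3 - 20*y - 4

Identify coefficients: p = 0, q = -2, r = 5.
Plug into h(y) = y^3 - p y^2 - 4 r y + (4 p r - q^2):
  h(y) = y^3 - (0) y^2 - 4*(5) y + (4*(0)*(5) - (-2)^2)
       = y^3 + (0) y^2 + (-20) y + (-4).
Simplifying: h(y) = y^3 - 20*y - 4.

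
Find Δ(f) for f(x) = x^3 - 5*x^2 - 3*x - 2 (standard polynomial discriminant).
Δ = -1315

For x^3 + a x^2 + b x + c the discriminant is Δ = 18 a b c - 4 a^3 c + a^2 b^2 - 4 b^3 - 27 c^2.
Plug a = -5, b = -3, c = -2:
  18*(-5)*(-3)*(-2) - 4*(-5)^3*(-2) + (-5)^2*(-3)^2 - 4*(-3)^3 - 27*(-2)^2
  = -540 + (-1000) + 225 + (108) + (-108)
  = -1315.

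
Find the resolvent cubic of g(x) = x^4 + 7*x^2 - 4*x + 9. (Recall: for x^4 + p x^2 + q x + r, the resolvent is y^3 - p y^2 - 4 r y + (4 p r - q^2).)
h(y) = y^3 - 7*y^2 - 36*y + 236

Identify coefficients: p = 7, q = -4, r = 9.
Plug into h(y) = y^3 - p y^2 - 4 r y + (4 p r - q^2):
  h(y) = y^3 - (7) y^2 - 4*(9) y + (4*(7)*(9) - (-4)^2)
       = y^3 + (-7) y^2 + (-36) y + (236).
Simplifying: h(y) = y^3 - 7*y^2 - 36*y + 236.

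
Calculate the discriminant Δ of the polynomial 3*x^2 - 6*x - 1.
Δ = 48

For a quadratic a x^2 + b x + c the discriminant is Δ = b^2 - 4ac = (-6)^2 - 4*(3)*(-1) = 36 - (-12) = 48.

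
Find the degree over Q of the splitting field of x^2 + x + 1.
[K:Q] = 2

The discriminant of x^2 + (1)*x + (1) is b^2 - 4c = 1 - (4) = -3. Since -3 is not a perfect square in Q, the polynomial is irreducible over Q. Its two roots generate a degree-2 extension, so [K:Q] = 2.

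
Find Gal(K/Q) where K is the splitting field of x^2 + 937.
Gal(K/Q) = Z/2Z (cyclic of order 2)

x^2 + 937 is irreducible over Q since -937 is not a rational square. The splitting field Q(sqrt(-937)) has degree 2 over Q, and its unique nontrivial automorphism is sqrt(-937) ↦ -sqrt(-937). Hence Gal(Q(sqrt(-937))/Q) = Z/2Z.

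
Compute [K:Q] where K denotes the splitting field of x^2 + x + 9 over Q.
[K:Q] = 2

The discriminant of x^2 + (1)*x + (9) is b^2 - 4c = 1 - (36) = -35. Since -35 is not a perfect square in Q, the polynomial is irreducible over Q. Its two roots generate a degree-2 extension, so [K:Q] = 2.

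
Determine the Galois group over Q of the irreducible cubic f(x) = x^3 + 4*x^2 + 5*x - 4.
Gal(K/Q) = S_3 (symmetric group of order 6)

Compute the discriminant of x^3 + (4)*x^2 + (5)*x + (-4): Δ = -948. Since Δ is not a rational square, the Galois group is not contained in A_3; it must be the full S_3 (irreducibility of the cubic rules out anything smaller).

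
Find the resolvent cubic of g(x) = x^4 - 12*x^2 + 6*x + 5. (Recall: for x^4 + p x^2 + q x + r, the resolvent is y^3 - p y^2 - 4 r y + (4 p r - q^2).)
h(y) = y^3 + 12*y^2 - 20*y - 276

Identify coefficients: p = -12, q = 6, r = 5.
Plug into h(y) = y^3 - p y^2 - 4 r y + (4 p r - q^2):
  h(y) = y^3 - (-12) y^2 - 4*(5) y + (4*(-12)*(5) - (6)^2)
       = y^3 + (12) y^2 + (-20) y + (-276).
Simplifying: h(y) = y^3 + 12*y^2 - 20*y - 276.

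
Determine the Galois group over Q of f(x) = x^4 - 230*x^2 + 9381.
Gal(K/Q) = V_4 (Klein four-group, Z/2Z × Z/2Z)

f factors as (x^2 - 177)(x^2 - 53), so the splitting field is K = Q(sqrt(177), sqrt(53)). The elements 177, 53, 9381 are all non-squares in Q, so sqrt(177) and sqrt(53) generate independent quadratic extensions. Thus [K:Q] = 4 and Gal(K/Q) is generated by the two order-2 automorphisms sqrt(177) ↦ -sqrt(177) and sqrt(53) ↦ -sqrt(53), giving V_4.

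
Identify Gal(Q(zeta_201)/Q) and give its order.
|Gal(Q(zeta_201)/Q)| = phi(201) = 132; group ≅ (Z/201Z)^* ≅ Z/2Z × Z/66Z

The n-th cyclotomic polynomial Φ_201(x) is the minimal polynomial of zeta_201 over Q and has degree phi(201) = 132. So Q(zeta_201) is a degree-132 Galois extension with Galois group (Z/201Z)^*. By CRT, (Z/201Z)^* ≅ (Z/3Z)^* × (Z/67Z)^*. Each prime-power unit group is (Z/3Z)^* ≅ Z/2Z; (Z/67Z)^* ≅ Z/66Z. Hence Gal(Q(zeta_201)/Q) ≅ Z/2Z × Z/66Z.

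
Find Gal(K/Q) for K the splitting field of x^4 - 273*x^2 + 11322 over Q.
Gal(K/Q) = V_4 (Klein four-group, Z/2Z × Z/2Z)

f factors as (x^2 - 51)(x^2 - 222), so the splitting field is K = Q(sqrt(51), sqrt(222)). The elements 51, 222, 11322 are all non-squares in Q, so sqrt(51) and sqrt(222) generate independent quadratic extensions. Thus [K:Q] = 4 and Gal(K/Q) is generated by the two order-2 automorphisms sqrt(51) ↦ -sqrt(51) and sqrt(222) ↦ -sqrt(222), giving V_4.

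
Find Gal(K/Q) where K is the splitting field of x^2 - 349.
Gal(K/Q) = Z/2Z (cyclic of order 2)

x^2 - 349 is irreducible over Q since 349 is not a rational square. The splitting field Q(sqrt(349)) has degree 2 over Q, and its unique nontrivial automorphism is sqrt(349) ↦ -sqrt(349). Hence Gal(Q(sqrt(349))/Q) = Z/2Z.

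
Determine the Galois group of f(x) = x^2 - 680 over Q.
Gal(K/Q) = Z/2Z (cyclic of order 2)

x^2 - 680 is irreducible over Q since 680 is not a rational square. The splitting field Q(sqrt(680)) has degree 2 over Q, and its unique nontrivial automorphism is sqrt(680) ↦ -sqrt(680). Hence Gal(Q(sqrt(680))/Q) = Z/2Z.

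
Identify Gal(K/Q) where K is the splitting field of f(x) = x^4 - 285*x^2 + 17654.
Gal(K/Q) = V_4 (Klein four-group, Z/2Z × Z/2Z)

f factors as (x^2 - 91)(x^2 - 194), so the splitting field is K = Q(sqrt(91), sqrt(194)). The elements 91, 194, 17654 are all non-squares in Q, so sqrt(91) and sqrt(194) generate independent quadratic extensions. Thus [K:Q] = 4 and Gal(K/Q) is generated by the two order-2 automorphisms sqrt(91) ↦ -sqrt(91) and sqrt(194) ↦ -sqrt(194), giving V_4.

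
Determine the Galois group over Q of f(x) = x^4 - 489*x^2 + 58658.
Gal(K/Q) = V_4 (Klein four-group, Z/2Z × Z/2Z)

f factors as (x^2 - 211)(x^2 - 278), so the splitting field is K = Q(sqrt(211), sqrt(278)). The elements 211, 278, 58658 are all non-squares in Q, so sqrt(211) and sqrt(278) generate independent quadratic extensions. Thus [K:Q] = 4 and Gal(K/Q) is generated by the two order-2 automorphisms sqrt(211) ↦ -sqrt(211) and sqrt(278) ↦ -sqrt(278), giving V_4.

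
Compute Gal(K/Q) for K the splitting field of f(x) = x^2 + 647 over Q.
Gal(K/Q) = Z/2Z (cyclic of order 2)

x^2 + 647 is irreducible over Q since -647 is not a rational square. The splitting field Q(sqrt(-647)) has degree 2 over Q, and its unique nontrivial automorphism is sqrt(-647) ↦ -sqrt(-647). Hence Gal(Q(sqrt(-647))/Q) = Z/2Z.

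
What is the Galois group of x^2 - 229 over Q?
Gal(K/Q) = Z/2Z (cyclic of order 2)

x^2 - 229 is irreducible over Q since 229 is not a rational square. The splitting field Q(sqrt(229)) has degree 2 over Q, and its unique nontrivial automorphism is sqrt(229) ↦ -sqrt(229). Hence Gal(Q(sqrt(229))/Q) = Z/2Z.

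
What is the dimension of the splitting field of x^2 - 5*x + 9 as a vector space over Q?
[K:Q] = 2

The discriminant of x^2 + (-5)*x + (9) is b^2 - 4c = 25 - (36) = -11. Since -11 is not a perfect square in Q, the polynomial is irreducible over Q. Its two roots generate a degree-2 extension, so [K:Q] = 2.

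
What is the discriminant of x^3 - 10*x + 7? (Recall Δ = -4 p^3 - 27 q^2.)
Δ = 2677

For a depressed cubic x^3 + p x + q the discriminant is Δ = -4 p^3 - 27 q^2 = -4*(-10)^3 - 27*(7)^2 = 4000 - 1323 = 2677.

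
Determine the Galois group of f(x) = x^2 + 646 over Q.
Gal(K/Q) = Z/2Z (cyclic of order 2)

x^2 + 646 is irreducible over Q since -646 is not a rational square. The splitting field Q(sqrt(-646)) has degree 2 over Q, and its unique nontrivial automorphism is sqrt(-646) ↦ -sqrt(-646). Hence Gal(Q(sqrt(-646))/Q) = Z/2Z.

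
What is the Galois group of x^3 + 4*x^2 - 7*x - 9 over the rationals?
Gal(K/Q) = S_3 (symmetric group of order 6)

Compute the discriminant of x^3 + (4)*x^2 + (-7)*x + (-9): Δ = 6809. Since Δ is not a rational square, the Galois group is not contained in A_3; it must be the full S_3 (irreducibility of the cubic rules out anything smaller).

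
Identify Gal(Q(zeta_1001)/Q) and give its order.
|Gal(Q(zeta_1001)/Q)| = phi(1001) = 720; group ≅ (Z/1001Z)^* ≅ Z/6Z × Z/10Z × Z/12Z

The n-th cyclotomic polynomial Φ_1001(x) is the minimal polynomial of zeta_1001 over Q and has degree phi(1001) = 720. So Q(zeta_1001) is a degree-720 Galois extension with Galois group (Z/1001Z)^*. By CRT, (Z/1001Z)^* ≅ (Z/7Z)^* × (Z/11Z)^* × (Z/13Z)^*. Each prime-power unit group is (Z/7Z)^* ≅ Z/6Z; (Z/11Z)^* ≅ Z/10Z; (Z/13Z)^* ≅ Z/12Z. Hence Gal(Q(zeta_1001)/Q) ≅ Z/6Z × Z/10Z × Z/12Z.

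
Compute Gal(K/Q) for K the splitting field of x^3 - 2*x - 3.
Gal(K/Q) = S_3 (symmetric group of order 6)

Compute the discriminant of x^3 + (0)*x^2 + (-2)*x + (-3): Δ = -211. Since Δ is not a rational square, the Galois group is not contained in A_3; it must be the full S_3 (irreducibility of the cubic rules out anything smaller).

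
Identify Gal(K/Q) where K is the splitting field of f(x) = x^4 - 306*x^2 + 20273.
Gal(K/Q) = V_4 (Klein four-group, Z/2Z × Z/2Z)

f factors as (x^2 - 97)(x^2 - 209), so the splitting field is K = Q(sqrt(97), sqrt(209)). The elements 97, 209, 20273 are all non-squares in Q, so sqrt(97) and sqrt(209) generate independent quadratic extensions. Thus [K:Q] = 4 and Gal(K/Q) is generated by the two order-2 automorphisms sqrt(97) ↦ -sqrt(97) and sqrt(209) ↦ -sqrt(209), giving V_4.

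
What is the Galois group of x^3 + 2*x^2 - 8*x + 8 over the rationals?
Gal(K/Q) = S_3 (symmetric group of order 6)

Compute the discriminant of x^3 + (2)*x^2 + (-8)*x + (8): Δ = -1984. Since Δ is not a rational square, the Galois group is not contained in A_3; it must be the full S_3 (irreducibility of the cubic rules out anything smaller).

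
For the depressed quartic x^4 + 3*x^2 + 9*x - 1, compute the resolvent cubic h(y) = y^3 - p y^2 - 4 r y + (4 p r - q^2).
h(y) = y^3 - 3*y^2 + 4*y - 93

Identify coefficients: p = 3, q = 9, r = -1.
Plug into h(y) = y^3 - p y^2 - 4 r y + (4 p r - q^2):
  h(y) = y^3 - (3) y^2 - 4*(-1) y + (4*(3)*(-1) - (9)^2)
       = y^3 + (-3) y^2 + (4) y + (-93).
Simplifying: h(y) = y^3 - 3*y^2 + 4*y - 93.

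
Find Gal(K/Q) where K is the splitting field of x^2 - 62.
Gal(K/Q) = Z/2Z (cyclic of order 2)

x^2 - 62 is irreducible over Q since 62 is not a rational square. The splitting field Q(sqrt(62)) has degree 2 over Q, and its unique nontrivial automorphism is sqrt(62) ↦ -sqrt(62). Hence Gal(Q(sqrt(62))/Q) = Z/2Z.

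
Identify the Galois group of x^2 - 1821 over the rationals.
Gal(K/Q) = Z/2Z (cyclic of order 2)

x^2 - 1821 is irreducible over Q since 1821 is not a rational square. The splitting field Q(sqrt(1821)) has degree 2 over Q, and its unique nontrivial automorphism is sqrt(1821) ↦ -sqrt(1821). Hence Gal(Q(sqrt(1821))/Q) = Z/2Z.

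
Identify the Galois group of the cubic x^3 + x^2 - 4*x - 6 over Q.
Gal(K/Q) = S_3 (symmetric group of order 6)

Compute the discriminant of x^3 + (1)*x^2 + (-4)*x + (-6): Δ = -244. Since Δ is not a rational square, the Galois group is not contained in A_3; it must be the full S_3 (irreducibility of the cubic rules out anything smaller).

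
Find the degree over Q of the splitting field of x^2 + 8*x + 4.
[K:Q] = 2

The discriminant of x^2 + (8)*x + (4) is b^2 - 4c = 64 - (16) = 48. Since 48 is not a perfect square in Q, the polynomial is irreducible over Q. Its two roots generate a degree-2 extension, so [K:Q] = 2.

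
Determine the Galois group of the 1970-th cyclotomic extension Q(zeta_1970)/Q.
|Gal(Q(zeta_1970)/Q)| = phi(1970) = 784; group ≅ (Z/1970Z)^* ≅ Z/4Z × Z/196Z

The n-th cyclotomic polynomial Φ_1970(x) is the minimal polynomial of zeta_1970 over Q and has degree phi(1970) = 784. So Q(zeta_1970) is a degree-784 Galois extension with Galois group (Z/1970Z)^*. By CRT, (Z/1970Z)^* ≅ (Z/2Z)^* × (Z/5Z)^* × (Z/197Z)^*. Each prime-power unit group is (Z/2Z)^* ≅ trivial group (order 1); (Z/5Z)^* ≅ Z/4Z; (Z/197Z)^* ≅ Z/196Z. Hence Gal(Q(zeta_1970)/Q) ≅ Z/4Z × Z/196Z.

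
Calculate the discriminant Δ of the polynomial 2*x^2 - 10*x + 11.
Δ = 12

For a quadratic a x^2 + b x + c the discriminant is Δ = b^2 - 4ac = (-10)^2 - 4*(2)*(11) = 100 - (88) = 12.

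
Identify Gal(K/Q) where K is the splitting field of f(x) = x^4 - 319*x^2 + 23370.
Gal(K/Q) = V_4 (Klein four-group, Z/2Z × Z/2Z)

f factors as (x^2 - 114)(x^2 - 205), so the splitting field is K = Q(sqrt(114), sqrt(205)). The elements 114, 205, 23370 are all non-squares in Q, so sqrt(114) and sqrt(205) generate independent quadratic extensions. Thus [K:Q] = 4 and Gal(K/Q) is generated by the two order-2 automorphisms sqrt(114) ↦ -sqrt(114) and sqrt(205) ↦ -sqrt(205), giving V_4.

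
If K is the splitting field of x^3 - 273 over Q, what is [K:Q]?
[K:Q] = 6

x^3 - 273 has one real root r = 273^(1/3) and two complex roots r*zeta_3, r*zeta_3^2 where zeta_3 = e^(2*pi*i/3). The splitting field is Q(r, zeta_3). [Q(r):Q] = 3 and [Q(zeta_3):Q] = 2 with gcd = 1, so [Q(r, zeta_3):Q] = 3 * 2 = 6.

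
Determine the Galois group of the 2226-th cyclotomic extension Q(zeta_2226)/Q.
|Gal(Q(zeta_2226)/Q)| = phi(2226) = 624; group ≅ (Z/2226Z)^* ≅ Z/2Z × Z/6Z × Z/52Z

The n-th cyclotomic polynomial Φ_2226(x) is the minimal polynomial of zeta_2226 over Q and has degree phi(2226) = 624. So Q(zeta_2226) is a degree-624 Galois extension with Galois group (Z/2226Z)^*. By CRT, (Z/2226Z)^* ≅ (Z/2Z)^* × (Z/3Z)^* × (Z/7Z)^* × (Z/53Z)^*. Each prime-power unit group is (Z/2Z)^* ≅ trivial group (order 1); (Z/3Z)^* ≅ Z/2Z; (Z/7Z)^* ≅ Z/6Z; (Z/53Z)^* ≅ Z/52Z. Hence Gal(Q(zeta_2226)/Q) ≅ Z/2Z × Z/6Z × Z/52Z.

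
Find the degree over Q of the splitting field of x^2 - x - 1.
[K:Q] = 2

The discriminant of x^2 + (-1)*x + (-1) is b^2 - 4c = 1 - (-4) = 5. Since 5 is not a perfect square in Q, the polynomial is irreducible over Q. Its two roots generate a degree-2 extension, so [K:Q] = 2.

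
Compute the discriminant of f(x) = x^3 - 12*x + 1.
Δ = 6885

For a depressed cubic x^3 + p x + q the discriminant is Δ = -4 p^3 - 27 q^2 = -4*(-12)^3 - 27*(1)^2 = 6912 - 27 = 6885.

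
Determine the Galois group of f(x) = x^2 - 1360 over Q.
Gal(K/Q) = Z/2Z (cyclic of order 2)

x^2 - 1360 is irreducible over Q since 1360 is not a rational square. The splitting field Q(sqrt(1360)) has degree 2 over Q, and its unique nontrivial automorphism is sqrt(1360) ↦ -sqrt(1360). Hence Gal(Q(sqrt(1360))/Q) = Z/2Z.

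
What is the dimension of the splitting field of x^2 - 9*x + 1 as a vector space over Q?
[K:Q] = 2

The discriminant of x^2 + (-9)*x + (1) is b^2 - 4c = 81 - (4) = 77. Since 77 is not a perfect square in Q, the polynomial is irreducible over Q. Its two roots generate a degree-2 extension, so [K:Q] = 2.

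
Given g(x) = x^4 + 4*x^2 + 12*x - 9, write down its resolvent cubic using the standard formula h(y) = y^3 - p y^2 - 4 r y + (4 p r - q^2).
h(y) = y^3 - 4*y^2 + 36*y - 288

Identify coefficients: p = 4, q = 12, r = -9.
Plug into h(y) = y^3 - p y^2 - 4 r y + (4 p r - q^2):
  h(y) = y^3 - (4) y^2 - 4*(-9) y + (4*(4)*(-9) - (12)^2)
       = y^3 + (-4) y^2 + (36) y + (-288).
Simplifying: h(y) = y^3 - 4*y^2 + 36*y - 288.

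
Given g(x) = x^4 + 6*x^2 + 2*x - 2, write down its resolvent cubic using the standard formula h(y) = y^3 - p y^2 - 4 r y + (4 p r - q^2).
h(y) = y^3 - 6*y^2 + 8*y - 52

Identify coefficients: p = 6, q = 2, r = -2.
Plug into h(y) = y^3 - p y^2 - 4 r y + (4 p r - q^2):
  h(y) = y^3 - (6) y^2 - 4*(-2) y + (4*(6)*(-2) - (2)^2)
       = y^3 + (-6) y^2 + (8) y + (-52).
Simplifying: h(y) = y^3 - 6*y^2 + 8*y - 52.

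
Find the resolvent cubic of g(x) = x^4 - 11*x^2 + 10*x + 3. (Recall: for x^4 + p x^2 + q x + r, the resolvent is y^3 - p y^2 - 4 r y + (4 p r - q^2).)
h(y) = y^3 + 11*y^2 - 12*y - 232

Identify coefficients: p = -11, q = 10, r = 3.
Plug into h(y) = y^3 - p y^2 - 4 r y + (4 p r - q^2):
  h(y) = y^3 - (-11) y^2 - 4*(3) y + (4*(-11)*(3) - (10)^2)
       = y^3 + (11) y^2 + (-12) y + (-232).
Simplifying: h(y) = y^3 + 11*y^2 - 12*y - 232.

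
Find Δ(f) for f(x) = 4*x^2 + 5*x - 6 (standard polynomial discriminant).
Δ = 121

For a quadratic a x^2 + b x + c the discriminant is Δ = b^2 - 4ac = (5)^2 - 4*(4)*(-6) = 25 - (-96) = 121.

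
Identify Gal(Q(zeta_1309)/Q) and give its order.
|Gal(Q(zeta_1309)/Q)| = phi(1309) = 960; group ≅ (Z/1309Z)^* ≅ Z/6Z × Z/10Z × Z/16Z

The n-th cyclotomic polynomial Φ_1309(x) is the minimal polynomial of zeta_1309 over Q and has degree phi(1309) = 960. So Q(zeta_1309) is a degree-960 Galois extension with Galois group (Z/1309Z)^*. By CRT, (Z/1309Z)^* ≅ (Z/7Z)^* × (Z/11Z)^* × (Z/17Z)^*. Each prime-power unit group is (Z/7Z)^* ≅ Z/6Z; (Z/11Z)^* ≅ Z/10Z; (Z/17Z)^* ≅ Z/16Z. Hence Gal(Q(zeta_1309)/Q) ≅ Z/6Z × Z/10Z × Z/16Z.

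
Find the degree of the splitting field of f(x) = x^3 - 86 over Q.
[K:Q] = 6

x^3 - 86 has one real root r = 86^(1/3) and two complex roots r*zeta_3, r*zeta_3^2 where zeta_3 = e^(2*pi*i/3). The splitting field is Q(r, zeta_3). [Q(r):Q] = 3 and [Q(zeta_3):Q] = 2 with gcd = 1, so [Q(r, zeta_3):Q] = 3 * 2 = 6.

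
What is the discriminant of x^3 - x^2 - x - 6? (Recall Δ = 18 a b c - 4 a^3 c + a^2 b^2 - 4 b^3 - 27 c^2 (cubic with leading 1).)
Δ = -1099

For x^3 + a x^2 + b x + c the discriminant is Δ = 18 a b c - 4 a^3 c + a^2 b^2 - 4 b^3 - 27 c^2.
Plug a = -1, b = -1, c = -6:
  18*(-1)*(-1)*(-6) - 4*(-1)^3*(-6) + (-1)^2*(-1)^2 - 4*(-1)^3 - 27*(-6)^2
  = -108 + (-24) + 1 + (4) + (-972)
  = -1099.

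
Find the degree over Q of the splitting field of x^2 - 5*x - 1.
[K:Q] = 2

The discriminant of x^2 + (-5)*x + (-1) is b^2 - 4c = 25 - (-4) = 29. Since 29 is not a perfect square in Q, the polynomial is irreducible over Q. Its two roots generate a degree-2 extension, so [K:Q] = 2.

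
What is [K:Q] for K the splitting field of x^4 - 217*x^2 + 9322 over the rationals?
[K:Q] = 4

f factors as (x^2 - 59)(x^2 - 158); the splitting field is K = Q(sqrt(59), sqrt(158)). Since 59, 158, and 9322 are all non-squares in Q, the three subfields Q(sqrt(59)), Q(sqrt(158)), Q(sqrt(9322)) are distinct degree-2 extensions, so [K:Q] = 4 (Klein four Galois group).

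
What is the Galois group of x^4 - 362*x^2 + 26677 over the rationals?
Gal(K/Q) = V_4 (Klein four-group, Z/2Z × Z/2Z)

f factors as (x^2 - 103)(x^2 - 259), so the splitting field is K = Q(sqrt(103), sqrt(259)). The elements 103, 259, 26677 are all non-squares in Q, so sqrt(103) and sqrt(259) generate independent quadratic extensions. Thus [K:Q] = 4 and Gal(K/Q) is generated by the two order-2 automorphisms sqrt(103) ↦ -sqrt(103) and sqrt(259) ↦ -sqrt(259), giving V_4.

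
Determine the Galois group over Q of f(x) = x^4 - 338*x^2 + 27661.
Gal(K/Q) = V_4 (Klein four-group, Z/2Z × Z/2Z)

f factors as (x^2 - 199)(x^2 - 139), so the splitting field is K = Q(sqrt(199), sqrt(139)). The elements 199, 139, 27661 are all non-squares in Q, so sqrt(199) and sqrt(139) generate independent quadratic extensions. Thus [K:Q] = 4 and Gal(K/Q) is generated by the two order-2 automorphisms sqrt(199) ↦ -sqrt(199) and sqrt(139) ↦ -sqrt(139), giving V_4.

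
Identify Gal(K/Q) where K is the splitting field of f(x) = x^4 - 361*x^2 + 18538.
Gal(K/Q) = V_4 (Klein four-group, Z/2Z × Z/2Z)

f factors as (x^2 - 62)(x^2 - 299), so the splitting field is K = Q(sqrt(62), sqrt(299)). The elements 62, 299, 18538 are all non-squares in Q, so sqrt(62) and sqrt(299) generate independent quadratic extensions. Thus [K:Q] = 4 and Gal(K/Q) is generated by the two order-2 automorphisms sqrt(62) ↦ -sqrt(62) and sqrt(299) ↦ -sqrt(299), giving V_4.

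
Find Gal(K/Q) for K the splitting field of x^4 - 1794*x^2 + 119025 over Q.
Gal(K/Q) = Z/2Z (cyclic of order 2)

f factors as (x^2 - 1725)(x^2 - 69), so the splitting field is K = Q(sqrt(1725), sqrt(69)). The squarefree part of 1725 is 69 and the squarefree part of 69 is also 69, so sqrt(1725) and sqrt(69) are both rational multiples of sqrt(69). Hence Q(sqrt(1725)) = Q(sqrt(69)) = Q(sqrt(69)), and the splitting field collapses to a single degree-2 extension with Galois group Z/2Z.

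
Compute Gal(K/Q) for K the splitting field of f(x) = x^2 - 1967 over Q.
Gal(K/Q) = Z/2Z (cyclic of order 2)

x^2 - 1967 is irreducible over Q since 1967 is not a rational square. The splitting field Q(sqrt(1967)) has degree 2 over Q, and its unique nontrivial automorphism is sqrt(1967) ↦ -sqrt(1967). Hence Gal(Q(sqrt(1967))/Q) = Z/2Z.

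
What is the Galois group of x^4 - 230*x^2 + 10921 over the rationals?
Gal(K/Q) = V_4 (Klein four-group, Z/2Z × Z/2Z)

f factors as (x^2 - 67)(x^2 - 163), so the splitting field is K = Q(sqrt(67), sqrt(163)). The elements 67, 163, 10921 are all non-squares in Q, so sqrt(67) and sqrt(163) generate independent quadratic extensions. Thus [K:Q] = 4 and Gal(K/Q) is generated by the two order-2 automorphisms sqrt(67) ↦ -sqrt(67) and sqrt(163) ↦ -sqrt(163), giving V_4.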